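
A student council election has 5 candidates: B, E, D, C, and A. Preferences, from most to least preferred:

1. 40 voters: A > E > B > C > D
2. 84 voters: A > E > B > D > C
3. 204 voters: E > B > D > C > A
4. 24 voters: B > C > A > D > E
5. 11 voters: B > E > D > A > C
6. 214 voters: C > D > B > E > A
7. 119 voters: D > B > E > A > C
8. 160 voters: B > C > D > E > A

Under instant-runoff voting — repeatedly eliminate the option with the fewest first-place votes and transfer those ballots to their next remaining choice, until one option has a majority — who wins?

B

Round 1: B 195, E 204, D 119, C 214, A 124. Eliminate D.
Round 2: B 314, E 204, C 214, A 124. Eliminate A.
Round 3: B 314, E 328, C 214. Eliminate C.
Round 4: B 528, E 328. B has a majority.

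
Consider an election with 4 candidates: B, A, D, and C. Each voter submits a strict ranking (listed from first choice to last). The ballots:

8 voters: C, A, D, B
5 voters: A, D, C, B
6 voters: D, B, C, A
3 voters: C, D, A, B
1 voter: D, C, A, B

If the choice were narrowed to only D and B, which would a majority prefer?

Voters preferring D to B: 23; preferring B to D: 0.
D wins the head-to-head.

D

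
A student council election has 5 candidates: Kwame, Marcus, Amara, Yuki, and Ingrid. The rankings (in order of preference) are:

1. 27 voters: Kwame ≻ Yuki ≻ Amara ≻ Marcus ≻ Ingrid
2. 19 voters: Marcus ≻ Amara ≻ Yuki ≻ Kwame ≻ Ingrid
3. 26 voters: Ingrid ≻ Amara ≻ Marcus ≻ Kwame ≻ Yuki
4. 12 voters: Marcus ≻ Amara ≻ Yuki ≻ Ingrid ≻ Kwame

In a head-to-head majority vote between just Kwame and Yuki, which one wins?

Kwame

Voters preferring Kwame to Yuki: 53; preferring Yuki to Kwame: 31.
Kwame wins the head-to-head.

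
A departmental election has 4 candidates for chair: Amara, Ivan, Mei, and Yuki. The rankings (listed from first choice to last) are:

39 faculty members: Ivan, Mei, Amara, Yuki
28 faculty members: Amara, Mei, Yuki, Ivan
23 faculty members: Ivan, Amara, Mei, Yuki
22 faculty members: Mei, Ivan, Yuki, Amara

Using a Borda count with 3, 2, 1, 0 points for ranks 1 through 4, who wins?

Ivan

Amara: 39·1 + 28·3 + 23·2 + 22·0 = 169
Ivan: 39·3 + 28·0 + 23·3 + 22·2 = 230
Mei: 39·2 + 28·2 + 23·1 + 22·3 = 223
Yuki: 39·0 + 28·1 + 23·0 + 22·1 = 50
Ivan has the highest Borda score (230).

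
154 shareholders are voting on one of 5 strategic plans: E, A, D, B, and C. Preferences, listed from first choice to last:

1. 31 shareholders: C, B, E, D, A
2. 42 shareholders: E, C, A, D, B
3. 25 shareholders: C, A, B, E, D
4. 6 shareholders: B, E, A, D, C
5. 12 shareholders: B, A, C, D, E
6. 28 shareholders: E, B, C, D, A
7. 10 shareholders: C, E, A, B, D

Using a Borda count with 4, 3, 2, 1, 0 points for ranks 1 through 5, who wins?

E: 31·2 + 42·4 + 25·1 + 6·3 + 12·0 + 28·4 + 10·3 = 415
A: 31·0 + 42·2 + 25·3 + 6·2 + 12·3 + 28·0 + 10·2 = 227
D: 31·1 + 42·1 + 25·0 + 6·1 + 12·1 + 28·1 + 10·0 = 119
B: 31·3 + 42·0 + 25·2 + 6·4 + 12·4 + 28·3 + 10·1 = 309
C: 31·4 + 42·3 + 25·4 + 6·0 + 12·2 + 28·2 + 10·4 = 470
C has the highest Borda score (470).

C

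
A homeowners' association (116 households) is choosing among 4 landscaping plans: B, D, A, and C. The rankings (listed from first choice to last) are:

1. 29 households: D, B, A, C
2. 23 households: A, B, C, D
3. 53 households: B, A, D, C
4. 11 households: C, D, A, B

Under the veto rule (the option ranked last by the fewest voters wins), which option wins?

Last-place votes: B 11, D 23, A 0, C 82.
A is ranked last by the fewest voters, so A wins.

A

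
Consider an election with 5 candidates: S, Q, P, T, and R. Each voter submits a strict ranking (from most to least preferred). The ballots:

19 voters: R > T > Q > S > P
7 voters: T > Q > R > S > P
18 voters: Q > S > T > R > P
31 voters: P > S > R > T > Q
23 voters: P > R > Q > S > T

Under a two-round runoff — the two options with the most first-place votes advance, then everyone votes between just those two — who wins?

Round 1 first-place votes: S 0, Q 18, P 54, T 7, R 19.
P and R advance.
Runoff: P is preferred to R by 54 voters; R by 44.
P wins the runoff.

P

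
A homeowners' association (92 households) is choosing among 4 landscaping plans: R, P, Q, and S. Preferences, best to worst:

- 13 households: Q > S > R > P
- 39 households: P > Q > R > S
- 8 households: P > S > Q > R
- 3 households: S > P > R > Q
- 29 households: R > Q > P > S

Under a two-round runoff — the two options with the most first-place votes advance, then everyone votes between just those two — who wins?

Round 1 first-place votes: R 29, P 47, Q 13, S 3.
P and R advance.
Runoff: P is preferred to R by 50 voters; R by 42.
P wins the runoff.

P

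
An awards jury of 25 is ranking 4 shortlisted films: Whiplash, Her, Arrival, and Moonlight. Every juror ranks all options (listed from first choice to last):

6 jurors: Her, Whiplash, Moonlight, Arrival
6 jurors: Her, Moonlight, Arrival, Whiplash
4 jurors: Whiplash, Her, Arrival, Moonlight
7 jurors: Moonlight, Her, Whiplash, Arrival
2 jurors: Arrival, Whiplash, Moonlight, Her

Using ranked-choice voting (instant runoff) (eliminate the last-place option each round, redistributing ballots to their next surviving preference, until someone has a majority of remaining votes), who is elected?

Her

Round 1: Whiplash 4, Her 12, Arrival 2, Moonlight 7. Eliminate Arrival.
Round 2: Whiplash 6, Her 12, Moonlight 7. Eliminate Whiplash.
Round 3: Her 16, Moonlight 9. Her has a majority.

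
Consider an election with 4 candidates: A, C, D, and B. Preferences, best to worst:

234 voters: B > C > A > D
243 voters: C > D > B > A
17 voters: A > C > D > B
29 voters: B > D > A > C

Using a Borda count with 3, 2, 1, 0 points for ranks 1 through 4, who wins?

A: 234·1 + 243·0 + 17·3 + 29·1 = 314
C: 234·2 + 243·3 + 17·2 + 29·0 = 1231
D: 234·0 + 243·2 + 17·1 + 29·2 = 561
B: 234·3 + 243·1 + 17·0 + 29·3 = 1032
C has the highest Borda score (1231).

C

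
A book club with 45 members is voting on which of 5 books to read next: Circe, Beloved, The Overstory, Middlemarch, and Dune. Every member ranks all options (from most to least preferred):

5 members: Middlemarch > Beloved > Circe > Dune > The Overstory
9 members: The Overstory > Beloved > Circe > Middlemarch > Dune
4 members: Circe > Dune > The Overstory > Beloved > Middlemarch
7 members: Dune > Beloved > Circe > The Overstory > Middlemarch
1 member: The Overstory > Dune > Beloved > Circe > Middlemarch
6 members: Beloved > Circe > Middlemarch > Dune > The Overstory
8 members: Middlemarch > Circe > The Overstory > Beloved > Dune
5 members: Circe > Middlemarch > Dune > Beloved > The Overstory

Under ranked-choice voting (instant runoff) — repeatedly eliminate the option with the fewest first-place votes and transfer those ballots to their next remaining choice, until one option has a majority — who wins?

Round 1: Circe 9, Beloved 6, The Overstory 10, Middlemarch 13, Dune 7. Eliminate Beloved.
Round 2: Circe 15, The Overstory 10, Middlemarch 13, Dune 7. Eliminate Dune.
Round 3: Circe 22, The Overstory 10, Middlemarch 13. Eliminate The Overstory.
Round 4: Circe 32, Middlemarch 13. Circe has a majority.

Circe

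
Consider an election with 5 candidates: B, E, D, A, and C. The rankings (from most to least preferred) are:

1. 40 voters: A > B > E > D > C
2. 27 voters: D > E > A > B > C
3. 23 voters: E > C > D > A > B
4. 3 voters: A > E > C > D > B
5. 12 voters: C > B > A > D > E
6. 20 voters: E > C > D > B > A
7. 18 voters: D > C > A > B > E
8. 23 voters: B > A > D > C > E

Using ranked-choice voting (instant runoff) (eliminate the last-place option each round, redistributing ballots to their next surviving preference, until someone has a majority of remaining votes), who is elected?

Round 1: B 23, E 43, D 45, A 43, C 12. Eliminate C.
Round 2: B 35, E 43, D 45, A 43. Eliminate B.
Round 3: E 43, D 45, A 78. Eliminate E.
Round 4: D 88, A 78. D has a majority.

D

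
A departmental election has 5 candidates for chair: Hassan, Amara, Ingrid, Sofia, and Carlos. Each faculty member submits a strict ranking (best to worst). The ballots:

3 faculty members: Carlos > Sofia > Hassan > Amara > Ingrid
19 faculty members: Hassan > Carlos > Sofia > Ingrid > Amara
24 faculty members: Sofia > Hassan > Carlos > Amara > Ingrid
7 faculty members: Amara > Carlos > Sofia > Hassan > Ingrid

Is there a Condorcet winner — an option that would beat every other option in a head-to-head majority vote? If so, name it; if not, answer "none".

Checking pairwise contests:
Sofia beats Hassan 34–19.
Hassan beats Amara 46–7.
Hassan beats Ingrid 53–0.
Carlos beats Sofia 29–24.
Hassan beats Carlos 43–10.
Every option loses at least one head-to-head, so there is no Condorcet winner.

none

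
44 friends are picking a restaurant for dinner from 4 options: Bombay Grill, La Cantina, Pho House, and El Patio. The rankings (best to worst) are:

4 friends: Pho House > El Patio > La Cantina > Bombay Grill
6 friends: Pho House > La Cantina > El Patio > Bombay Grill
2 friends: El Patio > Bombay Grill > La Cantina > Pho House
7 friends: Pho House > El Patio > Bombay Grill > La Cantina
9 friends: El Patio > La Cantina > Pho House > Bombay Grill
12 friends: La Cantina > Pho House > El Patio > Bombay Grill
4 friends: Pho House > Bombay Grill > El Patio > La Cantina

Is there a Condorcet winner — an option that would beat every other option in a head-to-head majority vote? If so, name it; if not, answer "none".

Checking pairwise contests:
La Cantina beats Bombay Grill 31–13.
El Patio beats La Cantina 26–18.
La Cantina beats Pho House 23–21.
Pho House beats El Patio 33–11.
Every option loses at least one head-to-head, so there is no Condorcet winner.

none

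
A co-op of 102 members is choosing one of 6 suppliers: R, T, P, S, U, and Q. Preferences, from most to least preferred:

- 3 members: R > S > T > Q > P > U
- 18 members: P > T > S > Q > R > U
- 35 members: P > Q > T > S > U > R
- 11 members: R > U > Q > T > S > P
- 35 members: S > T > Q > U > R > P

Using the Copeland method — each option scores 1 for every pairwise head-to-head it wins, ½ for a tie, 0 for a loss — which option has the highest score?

P

R: loses to T, P, S, U, and Q → score 0.
T: beats R, S, U, and Q; loses to P → score 4.
P: beats R, T, S, U, and Q → score 5.
S: beats R, U, and Q; loses to T and P → score 3.
U: beats R; loses to T, P, S, and Q → score 1.
Q: beats R and U; loses to T, P, and S → score 2.
P has the best pairwise record.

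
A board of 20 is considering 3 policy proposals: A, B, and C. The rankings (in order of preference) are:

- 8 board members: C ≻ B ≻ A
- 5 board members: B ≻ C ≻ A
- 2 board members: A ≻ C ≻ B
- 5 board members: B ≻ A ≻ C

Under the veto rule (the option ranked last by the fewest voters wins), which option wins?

Last-place votes: A 13, B 2, C 5.
B is ranked last by the fewest voters, so B wins.

B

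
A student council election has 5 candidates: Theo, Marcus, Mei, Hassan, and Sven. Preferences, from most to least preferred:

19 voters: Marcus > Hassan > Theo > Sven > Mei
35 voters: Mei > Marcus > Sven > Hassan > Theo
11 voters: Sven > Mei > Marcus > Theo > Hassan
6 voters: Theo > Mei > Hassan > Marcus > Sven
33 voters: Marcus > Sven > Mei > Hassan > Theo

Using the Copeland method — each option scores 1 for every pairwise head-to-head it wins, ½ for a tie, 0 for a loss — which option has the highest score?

Theo: loses to Marcus, Mei, Hassan, and Sven → score 0.
Marcus: beats Theo, Hassan, and Sven; ties Mei → score 3.5.
Mei: beats Theo and Hassan; ties Marcus; loses to Sven → score 2.5.
Hassan: beats Theo; loses to Marcus, Mei, and Sven → score 1.
Sven: beats Theo, Mei, and Hassan; loses to Marcus → score 3.
Marcus has the best pairwise record.

Marcus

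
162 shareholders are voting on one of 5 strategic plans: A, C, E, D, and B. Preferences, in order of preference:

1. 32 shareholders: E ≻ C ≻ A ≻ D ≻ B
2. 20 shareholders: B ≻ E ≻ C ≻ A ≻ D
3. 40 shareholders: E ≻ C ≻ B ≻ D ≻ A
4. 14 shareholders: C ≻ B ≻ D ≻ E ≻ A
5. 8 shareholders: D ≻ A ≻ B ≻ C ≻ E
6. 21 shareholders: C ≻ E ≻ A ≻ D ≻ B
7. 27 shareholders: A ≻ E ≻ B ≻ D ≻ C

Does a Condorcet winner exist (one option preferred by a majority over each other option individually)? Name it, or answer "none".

E

E vs A: 127–35 for E.
E vs C: 119–43 for E.
E vs D: 140–22 for E.
E vs B: 120–42 for E.
E beats every other option head-to-head.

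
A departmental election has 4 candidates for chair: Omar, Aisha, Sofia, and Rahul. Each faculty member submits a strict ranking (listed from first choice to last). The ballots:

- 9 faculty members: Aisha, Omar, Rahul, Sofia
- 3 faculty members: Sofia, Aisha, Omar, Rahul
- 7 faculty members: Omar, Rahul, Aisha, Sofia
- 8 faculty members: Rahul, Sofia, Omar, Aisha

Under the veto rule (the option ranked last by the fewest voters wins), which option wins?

Last-place votes: Omar 0, Aisha 8, Sofia 16, Rahul 3.
Omar is ranked last by the fewest voters, so Omar wins.

Omar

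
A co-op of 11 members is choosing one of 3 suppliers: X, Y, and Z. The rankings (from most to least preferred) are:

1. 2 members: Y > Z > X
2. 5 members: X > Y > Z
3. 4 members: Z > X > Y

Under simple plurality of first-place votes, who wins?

First-place votes: X 5, Y 2, Z 4.
X has the most first-place votes.

X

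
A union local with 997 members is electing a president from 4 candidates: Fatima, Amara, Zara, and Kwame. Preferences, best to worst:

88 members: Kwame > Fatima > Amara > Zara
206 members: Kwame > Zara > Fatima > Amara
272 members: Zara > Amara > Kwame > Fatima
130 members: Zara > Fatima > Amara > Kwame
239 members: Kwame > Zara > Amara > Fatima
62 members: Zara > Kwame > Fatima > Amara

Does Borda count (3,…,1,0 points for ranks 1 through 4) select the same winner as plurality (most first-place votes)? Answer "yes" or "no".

Borda — scores: Fatima 704, Amara 1001, Zara 2282, Kwame 1995. Winner: Zara.
Plurality — first-place votes: Fatima 0, Amara 0, Zara 464, Kwame 533. Winner: Kwame.
The two methods disagree.

no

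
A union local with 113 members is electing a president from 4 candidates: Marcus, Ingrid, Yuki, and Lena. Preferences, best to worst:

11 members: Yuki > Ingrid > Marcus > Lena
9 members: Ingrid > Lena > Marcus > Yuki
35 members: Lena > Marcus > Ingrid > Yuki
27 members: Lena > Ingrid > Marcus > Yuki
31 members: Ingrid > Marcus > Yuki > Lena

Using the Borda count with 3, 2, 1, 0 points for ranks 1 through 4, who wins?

Marcus: 11·1 + 9·1 + 35·2 + 27·1 + 31·2 = 179
Ingrid: 11·2 + 9·3 + 35·1 + 27·2 + 31·3 = 231
Yuki: 11·3 + 9·0 + 35·0 + 27·0 + 31·1 = 64
Lena: 11·0 + 9·2 + 35·3 + 27·3 + 31·0 = 204
Ingrid has the highest Borda score (231).

Ingrid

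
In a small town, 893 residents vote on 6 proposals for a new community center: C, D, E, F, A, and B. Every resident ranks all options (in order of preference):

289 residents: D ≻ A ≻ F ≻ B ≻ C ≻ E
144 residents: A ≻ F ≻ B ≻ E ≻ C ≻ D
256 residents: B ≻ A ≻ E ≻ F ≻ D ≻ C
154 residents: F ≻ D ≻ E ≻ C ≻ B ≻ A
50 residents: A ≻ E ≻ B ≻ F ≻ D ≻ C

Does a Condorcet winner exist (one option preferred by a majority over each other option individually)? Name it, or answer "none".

A vs C: 739–154 for A.
A vs D: 450–443 for A.
A vs E: 739–154 for A.
A vs F: 739–154 for A.
A vs B: 483–410 for A.
A beats every other option head-to-head.

A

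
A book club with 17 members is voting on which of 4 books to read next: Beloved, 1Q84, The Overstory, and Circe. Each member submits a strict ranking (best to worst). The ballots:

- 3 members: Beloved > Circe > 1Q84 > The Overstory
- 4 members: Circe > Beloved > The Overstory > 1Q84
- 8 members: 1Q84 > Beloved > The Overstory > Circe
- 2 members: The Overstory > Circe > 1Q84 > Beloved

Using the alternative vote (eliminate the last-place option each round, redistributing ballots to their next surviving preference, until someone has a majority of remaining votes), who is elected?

Round 1: Beloved 3, 1Q84 8, The Overstory 2, Circe 4. Eliminate The Overstory.
Round 2: Beloved 3, 1Q84 8, Circe 6. Eliminate Beloved.
Round 3: 1Q84 8, Circe 9. Circe has a majority.

Circe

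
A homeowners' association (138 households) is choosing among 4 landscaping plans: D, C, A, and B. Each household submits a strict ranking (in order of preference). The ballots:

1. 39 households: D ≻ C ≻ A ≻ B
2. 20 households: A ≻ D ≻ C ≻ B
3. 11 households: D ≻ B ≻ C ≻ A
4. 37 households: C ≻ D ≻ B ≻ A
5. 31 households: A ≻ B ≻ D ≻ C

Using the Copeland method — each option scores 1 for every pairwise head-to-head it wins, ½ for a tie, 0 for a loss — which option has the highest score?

D: beats C, A, and B → score 3.
C: beats A and B; loses to D → score 2.
A: beats B; loses to D and C → score 1.
B: loses to D, C, and A → score 0.
D has the best pairwise record.

D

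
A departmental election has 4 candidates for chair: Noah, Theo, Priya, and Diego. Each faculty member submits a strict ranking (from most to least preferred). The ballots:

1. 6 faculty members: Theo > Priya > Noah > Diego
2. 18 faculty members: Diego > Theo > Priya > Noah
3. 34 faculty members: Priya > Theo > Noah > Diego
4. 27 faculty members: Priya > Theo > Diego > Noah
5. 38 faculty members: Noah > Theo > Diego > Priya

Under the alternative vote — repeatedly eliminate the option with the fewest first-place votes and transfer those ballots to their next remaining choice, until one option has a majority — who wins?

Round 1: Noah 38, Theo 6, Priya 61, Diego 18. Eliminate Theo.
Round 2: Noah 38, Priya 67, Diego 18. Priya has a majority.

Priya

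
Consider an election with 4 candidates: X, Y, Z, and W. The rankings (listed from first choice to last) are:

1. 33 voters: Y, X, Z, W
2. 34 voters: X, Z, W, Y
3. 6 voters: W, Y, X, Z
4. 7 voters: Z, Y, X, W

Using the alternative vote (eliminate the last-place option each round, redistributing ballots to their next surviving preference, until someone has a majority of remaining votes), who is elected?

Round 1: X 34, Y 33, Z 7, W 6. Eliminate W.
Round 2: X 34, Y 39, Z 7. Eliminate Z.
Round 3: X 34, Y 46. Y has a majority.

Y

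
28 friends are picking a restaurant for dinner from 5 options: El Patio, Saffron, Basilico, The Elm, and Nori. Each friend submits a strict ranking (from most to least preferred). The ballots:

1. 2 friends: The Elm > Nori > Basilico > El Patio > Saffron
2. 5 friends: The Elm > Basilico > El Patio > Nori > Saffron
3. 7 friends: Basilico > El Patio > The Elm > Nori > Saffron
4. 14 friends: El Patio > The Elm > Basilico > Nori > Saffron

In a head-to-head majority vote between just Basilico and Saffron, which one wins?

Voters preferring Basilico to Saffron: 28; preferring Saffron to Basilico: 0.
Basilico wins the head-to-head.

Basilico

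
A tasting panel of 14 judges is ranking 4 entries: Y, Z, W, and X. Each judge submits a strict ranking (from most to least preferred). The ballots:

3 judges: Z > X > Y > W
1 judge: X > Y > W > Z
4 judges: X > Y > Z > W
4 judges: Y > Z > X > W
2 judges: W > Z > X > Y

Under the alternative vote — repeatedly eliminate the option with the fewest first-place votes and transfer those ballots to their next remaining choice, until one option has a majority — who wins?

Z

Round 1: Y 4, Z 3, W 2, X 5. Eliminate W.
Round 2: Y 4, Z 5, X 5. Eliminate Y.
Round 3: Z 9, X 5. Z has a majority.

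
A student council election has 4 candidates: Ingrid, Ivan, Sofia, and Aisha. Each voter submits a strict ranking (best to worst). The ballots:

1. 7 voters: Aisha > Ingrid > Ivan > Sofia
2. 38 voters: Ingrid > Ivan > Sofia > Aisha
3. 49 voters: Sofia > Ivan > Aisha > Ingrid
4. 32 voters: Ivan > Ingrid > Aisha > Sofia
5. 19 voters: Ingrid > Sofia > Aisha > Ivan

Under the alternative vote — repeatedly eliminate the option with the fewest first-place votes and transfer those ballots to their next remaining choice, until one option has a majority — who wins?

Round 1: Ingrid 57, Ivan 32, Sofia 49, Aisha 7. Eliminate Aisha.
Round 2: Ingrid 64, Ivan 32, Sofia 49. Eliminate Ivan.
Round 3: Ingrid 96, Sofia 49. Ingrid has a majority.

Ingrid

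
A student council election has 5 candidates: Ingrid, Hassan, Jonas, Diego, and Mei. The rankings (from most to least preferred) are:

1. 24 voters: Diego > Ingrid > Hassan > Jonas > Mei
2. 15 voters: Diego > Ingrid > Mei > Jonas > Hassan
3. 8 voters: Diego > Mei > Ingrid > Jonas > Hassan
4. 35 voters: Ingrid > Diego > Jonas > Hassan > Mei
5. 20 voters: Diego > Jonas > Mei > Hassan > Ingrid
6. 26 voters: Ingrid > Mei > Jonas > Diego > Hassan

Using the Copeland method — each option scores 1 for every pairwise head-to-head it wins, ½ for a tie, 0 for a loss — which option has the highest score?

Diego

Ingrid: beats Hassan, Jonas, and Mei; loses to Diego → score 3.
Hassan: loses to Ingrid, Jonas, Diego, and Mei → score 0.
Jonas: beats Hassan and Mei; loses to Ingrid and Diego → score 2.
Diego: beats Ingrid, Hassan, Jonas, and Mei → score 4.
Mei: beats Hassan; loses to Ingrid, Jonas, and Diego → score 1.
Diego has the best pairwise record.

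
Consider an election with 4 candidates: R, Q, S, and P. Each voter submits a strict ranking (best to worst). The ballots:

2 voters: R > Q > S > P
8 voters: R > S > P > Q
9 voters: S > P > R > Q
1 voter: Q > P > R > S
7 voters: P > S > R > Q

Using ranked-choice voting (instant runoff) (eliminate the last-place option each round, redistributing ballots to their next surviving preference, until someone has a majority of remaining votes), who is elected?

Round 1: R 10, Q 1, S 9, P 7. Eliminate Q.
Round 2: R 10, S 9, P 8. Eliminate P.
Round 3: R 11, S 16. S has a majority.

S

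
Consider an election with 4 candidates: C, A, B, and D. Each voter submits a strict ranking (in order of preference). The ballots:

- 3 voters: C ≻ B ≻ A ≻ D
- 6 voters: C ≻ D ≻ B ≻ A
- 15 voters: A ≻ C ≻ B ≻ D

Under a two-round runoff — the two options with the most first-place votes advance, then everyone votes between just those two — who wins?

Round 1 first-place votes: C 9, A 15, B 0, D 0.
A and C advance.
Runoff: A is preferred to C by 15 voters; C by 9.
A wins the runoff.

A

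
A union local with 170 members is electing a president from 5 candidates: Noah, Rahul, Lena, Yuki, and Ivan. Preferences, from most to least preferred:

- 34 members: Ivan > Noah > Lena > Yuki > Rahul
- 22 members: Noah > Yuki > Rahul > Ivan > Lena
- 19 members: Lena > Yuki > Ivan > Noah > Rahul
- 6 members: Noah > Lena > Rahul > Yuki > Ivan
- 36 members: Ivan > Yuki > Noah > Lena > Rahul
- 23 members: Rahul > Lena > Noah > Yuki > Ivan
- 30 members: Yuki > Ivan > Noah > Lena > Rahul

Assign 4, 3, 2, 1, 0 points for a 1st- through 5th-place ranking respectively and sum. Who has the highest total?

Ivan

Noah: 34·3 + 22·4 + 19·1 + 6·4 + 36·2 + 23·2 + 30·2 = 411
Rahul: 34·0 + 22·2 + 19·0 + 6·2 + 36·0 + 23·4 + 30·0 = 148
Lena: 34·2 + 22·0 + 19·4 + 6·3 + 36·1 + 23·3 + 30·1 = 297
Yuki: 34·1 + 22·3 + 19·3 + 6·1 + 36·3 + 23·1 + 30·4 = 414
Ivan: 34·4 + 22·1 + 19·2 + 6·0 + 36·4 + 23·0 + 30·3 = 430
Ivan has the highest Borda score (430).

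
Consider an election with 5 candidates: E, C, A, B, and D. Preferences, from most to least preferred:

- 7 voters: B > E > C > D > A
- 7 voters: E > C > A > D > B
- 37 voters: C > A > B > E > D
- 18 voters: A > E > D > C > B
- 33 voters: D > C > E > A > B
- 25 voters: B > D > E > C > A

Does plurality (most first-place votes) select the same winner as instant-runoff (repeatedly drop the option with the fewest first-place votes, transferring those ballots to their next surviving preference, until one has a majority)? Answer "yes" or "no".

Plurality — first-place votes: E 7, C 37, A 18, B 32, D 33. Winner: C.
Instant-runoff — R1 E 7, C 37, A 18, B 32, D 33 (E out); R2 C 44, A 18, B 32, D 33 (A out); R3 C 44, B 32, D 51 (B out); R4 C 51, D 76 (D winner). Winner: D.
The two methods disagree.

no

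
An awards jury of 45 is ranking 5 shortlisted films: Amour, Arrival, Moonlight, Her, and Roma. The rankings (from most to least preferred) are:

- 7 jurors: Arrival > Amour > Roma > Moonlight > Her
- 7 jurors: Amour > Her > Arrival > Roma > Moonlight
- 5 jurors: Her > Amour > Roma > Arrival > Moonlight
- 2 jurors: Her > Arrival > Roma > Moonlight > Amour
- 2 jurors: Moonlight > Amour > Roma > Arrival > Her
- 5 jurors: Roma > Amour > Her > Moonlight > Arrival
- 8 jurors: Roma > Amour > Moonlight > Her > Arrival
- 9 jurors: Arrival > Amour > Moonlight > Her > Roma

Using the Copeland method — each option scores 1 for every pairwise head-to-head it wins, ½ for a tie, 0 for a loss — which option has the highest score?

Amour

Amour: beats Arrival, Moonlight, Her, and Roma → score 4.
Arrival: beats Moonlight and Roma; loses to Amour and Her → score 2.
Moonlight: beats Her; loses to Amour, Arrival, and Roma → score 1.
Her: beats Arrival and Roma; loses to Amour and Moonlight → score 2.
Roma: beats Moonlight; loses to Amour, Arrival, and Her → score 1.
Amour has the best pairwise record.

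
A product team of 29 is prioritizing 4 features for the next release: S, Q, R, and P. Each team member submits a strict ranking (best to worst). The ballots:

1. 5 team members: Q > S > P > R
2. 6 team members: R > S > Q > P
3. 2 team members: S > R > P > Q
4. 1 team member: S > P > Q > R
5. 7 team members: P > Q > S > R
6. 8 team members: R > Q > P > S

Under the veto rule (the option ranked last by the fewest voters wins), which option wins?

Last-place votes: S 8, Q 2, R 13, P 6.
Q is ranked last by the fewest voters, so Q wins.

Q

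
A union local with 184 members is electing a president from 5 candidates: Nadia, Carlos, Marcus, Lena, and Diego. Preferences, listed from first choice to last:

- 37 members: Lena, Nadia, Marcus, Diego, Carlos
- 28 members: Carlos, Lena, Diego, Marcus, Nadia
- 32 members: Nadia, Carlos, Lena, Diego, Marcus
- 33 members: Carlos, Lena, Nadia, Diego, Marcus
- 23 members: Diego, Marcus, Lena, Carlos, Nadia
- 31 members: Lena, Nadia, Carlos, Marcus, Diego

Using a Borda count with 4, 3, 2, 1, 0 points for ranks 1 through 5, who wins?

Lena

Nadia: 37·3 + 28·0 + 32·4 + 33·2 + 23·0 + 31·3 = 398
Carlos: 37·0 + 28·4 + 32·3 + 33·4 + 23·1 + 31·2 = 425
Marcus: 37·2 + 28·1 + 32·0 + 33·0 + 23·3 + 31·1 = 202
Lena: 37·4 + 28·3 + 32·2 + 33·3 + 23·2 + 31·4 = 565
Diego: 37·1 + 28·2 + 32·1 + 33·1 + 23·4 + 31·0 = 250
Lena has the highest Borda score (565).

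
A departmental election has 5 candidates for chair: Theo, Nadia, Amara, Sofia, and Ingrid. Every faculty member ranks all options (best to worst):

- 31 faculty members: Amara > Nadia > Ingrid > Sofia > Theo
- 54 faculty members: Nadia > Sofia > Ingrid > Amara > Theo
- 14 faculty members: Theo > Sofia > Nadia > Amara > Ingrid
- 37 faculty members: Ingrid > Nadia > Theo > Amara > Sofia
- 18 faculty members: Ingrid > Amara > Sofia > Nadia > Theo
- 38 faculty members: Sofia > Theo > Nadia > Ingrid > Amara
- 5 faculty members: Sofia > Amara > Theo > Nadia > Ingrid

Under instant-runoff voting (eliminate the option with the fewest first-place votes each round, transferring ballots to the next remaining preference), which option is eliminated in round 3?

Round 1: Theo 14, Nadia 54, Amara 31, Sofia 43, Ingrid 55. Eliminate Theo.
Round 2: Nadia 54, Amara 31, Sofia 57, Ingrid 55. Eliminate Amara.
Round 3: Nadia 85, Sofia 57, Ingrid 55. Eliminate Ingrid.

Ingrid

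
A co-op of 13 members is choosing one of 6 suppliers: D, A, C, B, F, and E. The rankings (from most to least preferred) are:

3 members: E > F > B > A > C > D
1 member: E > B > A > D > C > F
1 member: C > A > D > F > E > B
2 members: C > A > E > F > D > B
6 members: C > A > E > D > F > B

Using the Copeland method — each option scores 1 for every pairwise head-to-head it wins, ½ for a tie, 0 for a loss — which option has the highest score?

D: beats B and F; loses to A, C, and E → score 2.
A: beats D, B, F, and E; loses to C → score 4.
C: beats D, A, B, F, and E → score 5.
B: loses to D, A, C, F, and E → score 0.
F: beats B; loses to D, A, C, and E → score 1.
E: beats D, B, and F; loses to A and C → score 3.
C has the best pairwise record.

C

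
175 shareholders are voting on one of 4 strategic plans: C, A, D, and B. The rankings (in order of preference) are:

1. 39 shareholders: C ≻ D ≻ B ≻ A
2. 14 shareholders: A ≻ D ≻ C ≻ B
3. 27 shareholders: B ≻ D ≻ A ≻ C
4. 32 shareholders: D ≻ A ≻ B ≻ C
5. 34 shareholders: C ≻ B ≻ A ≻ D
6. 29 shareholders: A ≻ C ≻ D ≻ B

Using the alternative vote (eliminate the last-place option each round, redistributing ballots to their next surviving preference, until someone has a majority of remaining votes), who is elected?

Round 1: C 73, A 43, D 32, B 27. Eliminate B.
Round 2: C 73, A 43, D 59. Eliminate A.
Round 3: C 102, D 73. C has a majority.

C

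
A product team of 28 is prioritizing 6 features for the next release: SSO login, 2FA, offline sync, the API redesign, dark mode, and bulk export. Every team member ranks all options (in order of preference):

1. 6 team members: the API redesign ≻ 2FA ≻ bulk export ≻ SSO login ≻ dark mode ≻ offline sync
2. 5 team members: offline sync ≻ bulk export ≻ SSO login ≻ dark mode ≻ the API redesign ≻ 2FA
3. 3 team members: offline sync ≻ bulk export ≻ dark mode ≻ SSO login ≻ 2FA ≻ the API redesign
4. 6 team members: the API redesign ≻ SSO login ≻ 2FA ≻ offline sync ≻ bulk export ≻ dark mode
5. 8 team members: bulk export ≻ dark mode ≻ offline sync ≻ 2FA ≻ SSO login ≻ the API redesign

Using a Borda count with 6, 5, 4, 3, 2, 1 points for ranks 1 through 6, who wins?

bulk export

SSO login: 6·3 + 5·4 + 3·3 + 6·5 + 8·2 = 93
2FA: 6·5 + 5·1 + 3·2 + 6·4 + 8·3 = 89
offline sync: 6·1 + 5·6 + 3·6 + 6·3 + 8·4 = 104
the API redesign: 6·6 + 5·2 + 3·1 + 6·6 + 8·1 = 93
dark mode: 6·2 + 5·3 + 3·4 + 6·1 + 8·5 = 85
bulk export: 6·4 + 5·5 + 3·5 + 6·2 + 8·6 = 124
bulk export has the highest Borda score (124).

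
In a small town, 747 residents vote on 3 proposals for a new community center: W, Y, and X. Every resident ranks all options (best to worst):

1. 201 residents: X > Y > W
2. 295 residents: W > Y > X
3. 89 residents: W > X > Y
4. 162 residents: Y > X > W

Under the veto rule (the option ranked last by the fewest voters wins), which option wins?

Last-place votes: W 363, Y 89, X 295.
Y is ranked last by the fewest voters, so Y wins.

Y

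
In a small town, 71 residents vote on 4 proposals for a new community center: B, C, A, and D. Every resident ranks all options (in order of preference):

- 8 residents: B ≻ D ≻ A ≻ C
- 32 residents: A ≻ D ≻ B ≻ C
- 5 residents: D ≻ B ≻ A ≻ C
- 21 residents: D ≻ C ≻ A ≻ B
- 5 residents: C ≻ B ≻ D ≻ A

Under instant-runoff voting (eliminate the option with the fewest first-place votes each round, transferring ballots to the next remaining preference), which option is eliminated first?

C

Round 1: B 8, C 5, A 32, D 26. Eliminate C.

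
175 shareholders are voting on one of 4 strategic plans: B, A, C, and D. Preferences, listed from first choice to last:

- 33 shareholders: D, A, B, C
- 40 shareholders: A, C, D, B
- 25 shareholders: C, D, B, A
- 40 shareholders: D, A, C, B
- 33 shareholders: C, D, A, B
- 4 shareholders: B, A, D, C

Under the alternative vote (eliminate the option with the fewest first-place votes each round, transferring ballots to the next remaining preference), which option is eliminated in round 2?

Round 1: B 4, A 40, C 58, D 73. Eliminate B.
Round 2: A 44, C 58, D 73. Eliminate A.

A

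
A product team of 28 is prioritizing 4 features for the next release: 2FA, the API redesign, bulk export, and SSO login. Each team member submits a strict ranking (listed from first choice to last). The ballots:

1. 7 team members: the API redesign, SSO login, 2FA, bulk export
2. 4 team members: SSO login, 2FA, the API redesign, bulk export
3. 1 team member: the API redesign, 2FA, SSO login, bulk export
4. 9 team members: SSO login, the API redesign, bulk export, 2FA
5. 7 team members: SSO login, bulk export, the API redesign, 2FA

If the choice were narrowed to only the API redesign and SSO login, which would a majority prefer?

Voters preferring the API redesign to SSO login: 8; preferring SSO login to the API redesign: 20.
SSO login wins the head-to-head.

SSO login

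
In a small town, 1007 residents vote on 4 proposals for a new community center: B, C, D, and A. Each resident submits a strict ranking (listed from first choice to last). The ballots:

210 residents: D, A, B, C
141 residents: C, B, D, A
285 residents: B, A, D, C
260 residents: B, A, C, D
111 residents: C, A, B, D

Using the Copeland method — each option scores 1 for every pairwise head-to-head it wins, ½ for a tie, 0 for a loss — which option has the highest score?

B: beats C, D, and A → score 3.
C: beats D; loses to B and A → score 1.
D: loses to B, C, and A → score 0.
A: beats C and D; loses to B → score 2.
B has the best pairwise record.

B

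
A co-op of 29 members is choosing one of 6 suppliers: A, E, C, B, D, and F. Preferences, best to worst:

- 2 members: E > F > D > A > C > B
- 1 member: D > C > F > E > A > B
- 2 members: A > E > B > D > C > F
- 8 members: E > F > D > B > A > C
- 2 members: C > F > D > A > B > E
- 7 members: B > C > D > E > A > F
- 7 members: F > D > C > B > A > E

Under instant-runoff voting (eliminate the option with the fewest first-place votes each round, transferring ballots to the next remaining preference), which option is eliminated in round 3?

C

Round 1: A 2, E 10, C 2, B 7, D 1, F 7. Eliminate D.
Round 2: A 2, E 10, C 3, B 7, F 7. Eliminate A.
Round 3: E 12, C 3, B 7, F 7. Eliminate C.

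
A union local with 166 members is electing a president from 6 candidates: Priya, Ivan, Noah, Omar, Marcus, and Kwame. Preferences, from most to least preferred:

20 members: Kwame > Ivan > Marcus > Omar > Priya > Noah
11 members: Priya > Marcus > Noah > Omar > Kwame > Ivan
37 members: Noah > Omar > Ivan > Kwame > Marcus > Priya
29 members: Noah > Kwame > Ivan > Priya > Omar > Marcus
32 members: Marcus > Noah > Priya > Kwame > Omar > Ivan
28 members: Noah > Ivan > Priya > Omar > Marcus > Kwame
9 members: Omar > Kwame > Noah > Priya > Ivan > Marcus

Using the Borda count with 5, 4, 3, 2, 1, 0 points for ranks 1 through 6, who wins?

Priya: 20·1 + 11·5 + 37·0 + 29·2 + 32·3 + 28·3 + 9·2 = 331
Ivan: 20·4 + 11·0 + 37·3 + 29·3 + 32·0 + 28·4 + 9·1 = 399
Noah: 20·0 + 11·3 + 37·5 + 29·5 + 32·4 + 28·5 + 9·3 = 658
Omar: 20·2 + 11·2 + 37·4 + 29·1 + 32·1 + 28·2 + 9·5 = 372
Marcus: 20·3 + 11·4 + 37·1 + 29·0 + 32·5 + 28·1 + 9·0 = 329
Kwame: 20·5 + 11·1 + 37·2 + 29·4 + 32·2 + 28·0 + 9·4 = 401
Noah has the highest Borda score (658).

Noah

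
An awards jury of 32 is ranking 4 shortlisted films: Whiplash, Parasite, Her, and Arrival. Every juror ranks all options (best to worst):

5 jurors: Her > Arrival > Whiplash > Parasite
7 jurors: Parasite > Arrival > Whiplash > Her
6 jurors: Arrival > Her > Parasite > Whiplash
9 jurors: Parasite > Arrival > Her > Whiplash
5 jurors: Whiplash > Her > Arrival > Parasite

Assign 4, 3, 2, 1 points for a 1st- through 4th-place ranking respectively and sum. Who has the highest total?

Arrival

Whiplash: 5·2 + 7·2 + 6·1 + 9·1 + 5·4 = 59
Parasite: 5·1 + 7·4 + 6·2 + 9·4 + 5·1 = 86
Her: 5·4 + 7·1 + 6·3 + 9·2 + 5·3 = 78
Arrival: 5·3 + 7·3 + 6·4 + 9·3 + 5·2 = 97
Arrival has the highest Borda score (97).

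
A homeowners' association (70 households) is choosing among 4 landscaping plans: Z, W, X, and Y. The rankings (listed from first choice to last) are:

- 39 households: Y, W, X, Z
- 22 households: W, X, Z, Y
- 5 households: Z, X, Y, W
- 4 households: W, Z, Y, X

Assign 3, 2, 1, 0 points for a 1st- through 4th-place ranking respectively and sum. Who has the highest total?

W

Z: 39·0 + 22·1 + 5·3 + 4·2 = 45
W: 39·2 + 22·3 + 5·0 + 4·3 = 156
X: 39·1 + 22·2 + 5·2 + 4·0 = 93
Y: 39·3 + 22·0 + 5·1 + 4·1 = 126
W has the highest Borda score (156).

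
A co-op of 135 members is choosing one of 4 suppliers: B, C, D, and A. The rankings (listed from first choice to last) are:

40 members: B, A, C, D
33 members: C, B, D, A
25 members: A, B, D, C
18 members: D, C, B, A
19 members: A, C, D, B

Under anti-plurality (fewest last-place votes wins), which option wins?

Last-place votes: B 19, C 25, D 40, A 51.
B is ranked last by the fewest voters, so B wins.

B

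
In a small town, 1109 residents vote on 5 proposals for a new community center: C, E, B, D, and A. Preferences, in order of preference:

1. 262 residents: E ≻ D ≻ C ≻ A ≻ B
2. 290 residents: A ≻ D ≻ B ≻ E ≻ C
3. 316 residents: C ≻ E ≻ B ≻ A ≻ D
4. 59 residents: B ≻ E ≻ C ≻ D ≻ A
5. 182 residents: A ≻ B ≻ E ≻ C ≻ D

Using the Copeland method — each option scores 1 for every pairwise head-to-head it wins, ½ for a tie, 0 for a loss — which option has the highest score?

E

C: beats B, D, and A; loses to E → score 3.
E: beats C, B, D, and A → score 4.
B: beats D; loses to C, E, and A → score 1.
D: loses to C, E, B, and A → score 0.
A: beats B and D; loses to C and E → score 2.
E has the best pairwise record.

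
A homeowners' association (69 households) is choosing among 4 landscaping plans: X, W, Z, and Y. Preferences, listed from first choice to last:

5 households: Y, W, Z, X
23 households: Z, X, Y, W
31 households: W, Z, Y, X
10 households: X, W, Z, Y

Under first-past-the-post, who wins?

First-place votes: X 10, W 31, Z 23, Y 5.
W has the most first-place votes.

W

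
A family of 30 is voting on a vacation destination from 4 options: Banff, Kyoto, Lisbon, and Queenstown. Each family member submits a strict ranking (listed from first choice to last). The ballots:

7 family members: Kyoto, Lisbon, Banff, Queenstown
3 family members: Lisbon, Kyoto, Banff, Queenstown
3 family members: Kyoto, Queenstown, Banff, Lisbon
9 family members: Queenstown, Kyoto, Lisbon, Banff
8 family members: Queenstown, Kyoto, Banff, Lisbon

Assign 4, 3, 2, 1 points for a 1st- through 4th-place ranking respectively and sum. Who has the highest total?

Kyoto

Banff: 7·2 + 3·2 + 3·2 + 9·1 + 8·2 = 51
Kyoto: 7·4 + 3·3 + 3·4 + 9·3 + 8·3 = 100
Lisbon: 7·3 + 3·4 + 3·1 + 9·2 + 8·1 = 62
Queenstown: 7·1 + 3·1 + 3·3 + 9·4 + 8·4 = 87
Kyoto has the highest Borda score (100).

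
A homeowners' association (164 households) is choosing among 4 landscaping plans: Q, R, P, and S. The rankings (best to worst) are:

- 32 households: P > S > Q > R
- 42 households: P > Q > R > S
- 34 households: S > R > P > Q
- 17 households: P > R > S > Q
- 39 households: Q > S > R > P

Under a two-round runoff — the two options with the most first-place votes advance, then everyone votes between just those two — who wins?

P

Round 1 first-place votes: Q 39, R 0, P 91, S 34.
P and Q advance.
Runoff: P is preferred to Q by 125 voters; Q by 39.
P wins the runoff.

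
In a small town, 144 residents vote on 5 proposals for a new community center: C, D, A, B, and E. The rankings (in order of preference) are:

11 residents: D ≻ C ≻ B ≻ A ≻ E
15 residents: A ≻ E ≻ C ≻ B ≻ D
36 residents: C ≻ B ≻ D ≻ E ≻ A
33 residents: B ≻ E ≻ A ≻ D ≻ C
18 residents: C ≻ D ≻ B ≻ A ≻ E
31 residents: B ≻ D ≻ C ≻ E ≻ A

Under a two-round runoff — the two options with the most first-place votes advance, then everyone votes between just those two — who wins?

C

Round 1 first-place votes: C 54, D 11, A 15, B 64, E 0.
B and C advance.
Runoff: B is preferred to C by 64 voters; C by 80.
C wins the runoff.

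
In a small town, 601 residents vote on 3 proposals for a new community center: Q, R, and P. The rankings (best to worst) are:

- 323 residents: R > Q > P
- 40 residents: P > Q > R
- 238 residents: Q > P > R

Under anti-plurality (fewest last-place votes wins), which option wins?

Q

Last-place votes: Q 0, R 278, P 323.
Q is ranked last by the fewest voters, so Q wins.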